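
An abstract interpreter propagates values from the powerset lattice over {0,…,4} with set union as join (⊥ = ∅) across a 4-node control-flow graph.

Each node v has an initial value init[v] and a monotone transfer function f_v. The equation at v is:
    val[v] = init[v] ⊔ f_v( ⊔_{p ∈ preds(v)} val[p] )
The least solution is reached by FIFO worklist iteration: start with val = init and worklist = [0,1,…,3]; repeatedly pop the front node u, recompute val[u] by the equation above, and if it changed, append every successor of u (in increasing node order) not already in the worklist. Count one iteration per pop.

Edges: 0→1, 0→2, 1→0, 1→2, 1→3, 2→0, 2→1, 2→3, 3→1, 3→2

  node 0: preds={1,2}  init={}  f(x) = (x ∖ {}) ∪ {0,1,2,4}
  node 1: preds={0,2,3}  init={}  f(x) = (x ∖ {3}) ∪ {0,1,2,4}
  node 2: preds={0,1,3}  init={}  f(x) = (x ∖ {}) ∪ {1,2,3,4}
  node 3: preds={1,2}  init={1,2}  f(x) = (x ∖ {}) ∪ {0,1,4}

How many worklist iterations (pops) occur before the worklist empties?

Worklist (7 pops):
  #1 pop 0: in={} → {0,1,2,4} (was {}); enqueue []
  #2 pop 1: in={0,1,2,4} → {0,1,2,4} (was {}); enqueue [0]
  #3 pop 2: in={0,1,2,4} → {0,1,2,3,4} (was {}); enqueue [1]
  #4 pop 3: in={0,1,2,3,4} → {0,1,2,3,4} (was {1,2}); enqueue [2]
  #5 pop 0: in={0,1,2,3,4} → {0,1,2,3,4} (was {0,1,2,4}); enqueue []
  #6 pop 1: in={0,1,2,3,4} → {0,1,2,4} (no change)
  #7 pop 2: in={0,1,2,3,4} → {0,1,2,3,4} (no change)

Fixpoint:
  val[0] = {0,1,2,3,4}
  val[1] = {0,1,2,4}
  val[2] = {0,1,2,3,4}
  val[3] = {0,1,2,3,4}

7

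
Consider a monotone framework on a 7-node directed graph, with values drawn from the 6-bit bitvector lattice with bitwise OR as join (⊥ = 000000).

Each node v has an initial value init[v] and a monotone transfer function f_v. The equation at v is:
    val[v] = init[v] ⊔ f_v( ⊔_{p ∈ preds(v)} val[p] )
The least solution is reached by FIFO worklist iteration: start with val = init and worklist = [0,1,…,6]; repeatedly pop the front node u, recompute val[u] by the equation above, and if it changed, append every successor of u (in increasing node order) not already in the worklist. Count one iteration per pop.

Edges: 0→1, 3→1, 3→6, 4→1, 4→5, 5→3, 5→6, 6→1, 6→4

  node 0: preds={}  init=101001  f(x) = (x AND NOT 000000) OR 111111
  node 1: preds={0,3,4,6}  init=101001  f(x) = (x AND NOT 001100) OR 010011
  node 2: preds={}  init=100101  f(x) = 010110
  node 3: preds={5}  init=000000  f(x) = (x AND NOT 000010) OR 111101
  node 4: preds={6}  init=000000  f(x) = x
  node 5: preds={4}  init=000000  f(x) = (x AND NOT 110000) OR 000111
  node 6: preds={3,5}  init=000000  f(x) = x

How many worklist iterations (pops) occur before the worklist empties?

14

Trace (14 dequeues):
  [1] u=0 | in 000000 | out 111111 | prev 101001 | push {}
  [2] u=1 | in 111111 | out 111011 | prev 101001 | push {}
  [3] u=2 | in 000000 | out 110111 | prev 100101 | push {}
  [4] u=3 | in 000000 | out 111101 | prev 000000 | push {1}
  [5] u=4 | in 000000 | out 000000 | ==
  [6] u=5 | in 000000 | out 000111 | prev 000000 | push {3}
  [7] u=6 | in 111111 | out 111111 | prev 000000 | push {4}
  [8] u=1 | in 111111 | out 111011 | ==
  [9] u=3 | in 000111 | out 111101 | ==
  [10] u=4 | in 111111 | out 111111 | prev 000000 | push {1,5}
  [11] u=1 | in 111111 | out 111011 | ==
  [12] u=5 | in 111111 | out 001111 | prev 000111 | push {3,6}
  [13] u=3 | in 001111 | out 111101 | ==
  [14] u=6 | in 111111 | out 111111 | ==

Converged values:
  [0] 111111
  [1] 111011
  [2] 110111
  [3] 111101
  [4] 111111
  [5] 001111
  [6] 111111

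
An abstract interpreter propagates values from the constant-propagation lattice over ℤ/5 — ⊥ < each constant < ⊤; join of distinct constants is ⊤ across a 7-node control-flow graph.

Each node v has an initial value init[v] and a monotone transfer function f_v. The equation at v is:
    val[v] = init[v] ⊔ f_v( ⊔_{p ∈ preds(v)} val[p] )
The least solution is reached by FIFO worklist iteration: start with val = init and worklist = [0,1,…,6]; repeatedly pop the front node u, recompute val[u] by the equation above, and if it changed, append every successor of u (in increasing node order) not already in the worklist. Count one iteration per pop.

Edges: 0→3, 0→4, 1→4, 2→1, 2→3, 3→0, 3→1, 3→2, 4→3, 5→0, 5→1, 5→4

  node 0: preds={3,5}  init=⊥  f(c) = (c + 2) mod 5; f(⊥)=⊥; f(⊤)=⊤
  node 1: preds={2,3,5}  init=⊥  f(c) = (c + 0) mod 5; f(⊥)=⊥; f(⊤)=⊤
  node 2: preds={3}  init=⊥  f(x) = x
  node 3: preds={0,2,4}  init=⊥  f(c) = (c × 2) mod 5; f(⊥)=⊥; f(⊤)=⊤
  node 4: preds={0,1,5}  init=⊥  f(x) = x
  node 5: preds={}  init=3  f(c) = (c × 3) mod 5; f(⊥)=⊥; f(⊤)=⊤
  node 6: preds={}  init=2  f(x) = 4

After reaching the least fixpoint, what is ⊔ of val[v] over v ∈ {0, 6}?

Trace (17 dequeues):
  [1] u=0 | in 3 | out 0 | prev ⊥ | push {}
  [2] u=1 | in 3 | out 3 | prev ⊥ | push {}
  [3] u=2 | in ⊥ | out ⊥ | ==
  [4] u=3 | in 0 | out 0 | prev ⊥ | push {0,1,2}
  [5] u=4 | in ⊤ | out ⊤ | prev ⊥ | push {3}
  [6] u=5 | in ⊥ | out 3 | ==
  [7] u=6 | in ⊥ | out ⊤ | prev 2 | push {}
  [8] u=0 | in ⊤ | out ⊤ | prev 0 | push {4}
  [9] u=1 | in ⊤ | out ⊤ | prev 3 | push {}
  [10] u=2 | in 0 | out 0 | prev ⊥ | push {1}
  [11] u=3 | in ⊤ | out ⊤ | prev 0 | push {0,2}
  [12] u=4 | in ⊤ | out ⊤ | ==
  [13] u=1 | in ⊤ | out ⊤ | ==
  [14] u=0 | in ⊤ | out ⊤ | ==
  [15] u=2 | in ⊤ | out ⊤ | prev 0 | push {1,3}
  [16] u=1 | in ⊤ | out ⊤ | ==
  [17] u=3 | in ⊤ | out ⊤ | ==

Converged values:
  [0] ⊤
  [1] ⊤
  [2] ⊤
  [3] ⊤
  [4] ⊤
  [5] 3
  [6] ⊤

⊤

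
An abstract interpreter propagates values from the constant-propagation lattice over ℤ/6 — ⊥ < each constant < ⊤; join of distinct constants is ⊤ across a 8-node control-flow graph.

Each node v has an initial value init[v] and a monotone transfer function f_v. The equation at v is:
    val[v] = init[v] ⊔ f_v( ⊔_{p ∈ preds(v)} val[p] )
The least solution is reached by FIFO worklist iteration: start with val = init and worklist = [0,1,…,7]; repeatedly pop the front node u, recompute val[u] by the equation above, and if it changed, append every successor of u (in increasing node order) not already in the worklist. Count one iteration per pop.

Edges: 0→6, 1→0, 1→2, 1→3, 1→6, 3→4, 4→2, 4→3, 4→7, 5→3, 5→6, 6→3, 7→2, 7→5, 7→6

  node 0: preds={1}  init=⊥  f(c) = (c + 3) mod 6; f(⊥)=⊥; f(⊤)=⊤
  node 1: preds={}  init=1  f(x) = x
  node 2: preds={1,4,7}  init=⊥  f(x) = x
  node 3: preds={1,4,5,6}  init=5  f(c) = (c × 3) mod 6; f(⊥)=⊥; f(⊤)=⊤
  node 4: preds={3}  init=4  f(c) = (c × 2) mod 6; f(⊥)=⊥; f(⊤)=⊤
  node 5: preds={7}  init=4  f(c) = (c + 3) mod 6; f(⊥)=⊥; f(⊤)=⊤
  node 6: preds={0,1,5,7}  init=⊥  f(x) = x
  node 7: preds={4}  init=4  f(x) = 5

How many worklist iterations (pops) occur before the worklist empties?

Trace (12 dequeues):
  [1] u=0 | in 1 | out 4 | prev ⊥ | push {}
  [2] u=1 | in ⊥ | out 1 | ==
  [3] u=2 | in ⊤ | out ⊤ | prev ⊥ | push {}
  [4] u=3 | in ⊤ | out ⊤ | prev 5 | push {}
  [5] u=4 | in ⊤ | out ⊤ | prev 4 | push {2,3}
  [6] u=5 | in 4 | out ⊤ | prev 4 | push {}
  [7] u=6 | in ⊤ | out ⊤ | prev ⊥ | push {}
  [8] u=7 | in ⊤ | out ⊤ | prev 4 | push {5,6}
  [9] u=2 | in ⊤ | out ⊤ | ==
  [10] u=3 | in ⊤ | out ⊤ | ==
  [11] u=5 | in ⊤ | out ⊤ | ==
  [12] u=6 | in ⊤ | out ⊤ | ==

Converged values:
  [0] 4
  [1] 1
  [2] ⊤
  [3] ⊤
  [4] ⊤
  [5] ⊤
  [6] ⊤
  [7] ⊤

12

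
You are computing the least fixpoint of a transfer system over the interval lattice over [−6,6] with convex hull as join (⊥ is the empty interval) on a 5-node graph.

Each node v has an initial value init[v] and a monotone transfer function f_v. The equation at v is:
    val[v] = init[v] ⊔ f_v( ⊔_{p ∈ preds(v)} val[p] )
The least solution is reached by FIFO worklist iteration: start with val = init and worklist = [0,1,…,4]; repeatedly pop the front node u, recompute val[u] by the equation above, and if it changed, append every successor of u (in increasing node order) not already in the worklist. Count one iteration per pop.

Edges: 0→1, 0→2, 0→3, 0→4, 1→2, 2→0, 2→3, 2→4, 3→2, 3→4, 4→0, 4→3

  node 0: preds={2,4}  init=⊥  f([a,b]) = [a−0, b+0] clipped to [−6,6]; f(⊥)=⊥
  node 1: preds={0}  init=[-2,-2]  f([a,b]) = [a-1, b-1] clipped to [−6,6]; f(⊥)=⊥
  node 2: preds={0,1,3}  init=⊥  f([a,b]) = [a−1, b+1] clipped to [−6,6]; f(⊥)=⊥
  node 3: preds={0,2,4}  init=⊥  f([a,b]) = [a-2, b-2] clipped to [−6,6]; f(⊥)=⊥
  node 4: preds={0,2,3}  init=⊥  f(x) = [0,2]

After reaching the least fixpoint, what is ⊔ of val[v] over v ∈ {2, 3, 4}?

Iteration log — 31 steps:
  step 1. node 0  ⊔preds=⊥  new=⊥  stable
  step 2. node 1  ⊔preds=⊥  new=[-2,-2]  stable
  step 3. node 2  ⊔preds=[-2,-2]  new=[-3,-1]  old=⊥  +wl: 0
  step 4. node 3  ⊔preds=[-3,-1]  new=[-5,-3]  old=⊥  +wl: 2
  step 5. node 4  ⊔preds=[-5,-1]  new=[0,2]  old=⊥  +wl: 3
  step 6. node 0  ⊔preds=[-3,2]  new=[-3,2]  old=⊥  +wl: 1,4
  step 7. node 2  ⊔preds=[-5,2]  new=[-6,3]  old=[-3,-1]  +wl: 0
  step 8. node 3  ⊔preds=[-6,3]  new=[-6,1]  old=[-5,-3]  +wl: 2
  step 9. node 1  ⊔preds=[-3,2]  new=[-4,1]  old=[-2,-2]  +wl: 
  step 10. node 4  ⊔preds=[-6,3]  new=[0,2]  stable
  step 11. node 0  ⊔preds=[-6,3]  new=[-6,3]  old=[-3,2]  +wl: 1,3,4
  step 12. node 2  ⊔preds=[-6,3]  new=[-6,4]  old=[-6,3]  +wl: 0
  step 13. node 1  ⊔preds=[-6,3]  new=[-6,2]  old=[-4,1]  +wl: 2
  step 14. node 3  ⊔preds=[-6,4]  new=[-6,2]  old=[-6,1]  +wl: 
  step 15. node 4  ⊔preds=[-6,4]  new=[0,2]  stable
  step 16. node 0  ⊔preds=[-6,4]  new=[-6,4]  old=[-6,3]  +wl: 1,3,4
  step 17. node 2  ⊔preds=[-6,4]  new=[-6,5]  old=[-6,4]  +wl: 0
  step 18. node 1  ⊔preds=[-6,4]  new=[-6,3]  old=[-6,2]  +wl: 2
  step 19. node 3  ⊔preds=[-6,5]  new=[-6,3]  old=[-6,2]  +wl: 
  step 20. node 4  ⊔preds=[-6,5]  new=[0,2]  stable
  step 21. node 0  ⊔preds=[-6,5]  new=[-6,5]  old=[-6,4]  +wl: 1,3,4
  step 22. node 2  ⊔preds=[-6,5]  new=[-6,6]  old=[-6,5]  +wl: 0
  step 23. node 1  ⊔preds=[-6,5]  new=[-6,4]  old=[-6,3]  +wl: 2
  step 24. node 3  ⊔preds=[-6,6]  new=[-6,4]  old=[-6,3]  +wl: 
  step 25. node 4  ⊔preds=[-6,6]  new=[0,2]  stable
  step 26. node 0  ⊔preds=[-6,6]  new=[-6,6]  old=[-6,5]  +wl: 1,3,4
  step 27. node 2  ⊔preds=[-6,6]  new=[-6,6]  stable
  step 28. node 1  ⊔preds=[-6,6]  new=[-6,5]  old=[-6,4]  +wl: 2
  step 29. node 3  ⊔preds=[-6,6]  new=[-6,4]  stable
  step 30. node 4  ⊔preds=[-6,6]  new=[0,2]  stable
  step 31. node 2  ⊔preds=[-6,6]  new=[-6,6]  stable

Least fixpoint reached:
  node 0: [-6,6]
  node 1: [-6,5]
  node 2: [-6,6]
  node 3: [-6,4]
  node 4: [0,2]

[-6,6]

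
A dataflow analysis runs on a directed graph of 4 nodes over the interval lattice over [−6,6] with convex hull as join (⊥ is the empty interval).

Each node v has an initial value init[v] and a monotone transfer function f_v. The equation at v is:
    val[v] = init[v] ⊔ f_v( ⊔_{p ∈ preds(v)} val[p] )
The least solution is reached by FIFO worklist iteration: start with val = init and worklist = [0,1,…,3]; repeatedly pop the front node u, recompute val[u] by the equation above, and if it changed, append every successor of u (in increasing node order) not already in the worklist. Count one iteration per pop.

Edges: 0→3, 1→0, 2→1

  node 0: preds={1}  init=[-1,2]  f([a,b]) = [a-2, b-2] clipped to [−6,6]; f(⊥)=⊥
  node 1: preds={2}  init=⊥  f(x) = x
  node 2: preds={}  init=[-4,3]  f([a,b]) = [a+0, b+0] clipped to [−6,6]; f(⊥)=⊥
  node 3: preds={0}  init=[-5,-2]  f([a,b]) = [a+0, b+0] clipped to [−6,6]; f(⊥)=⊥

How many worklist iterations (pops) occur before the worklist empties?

Worklist (6 pops):
  #1 pop 0: in=⊥ → [-1,2] (no change)
  #2 pop 1: in=[-4,3] → [-4,3] (was ⊥); enqueue [0]
  #3 pop 2: in=⊥ → [-4,3] (no change)
  #4 pop 3: in=[-1,2] → [-5,2] (was [-5,-2]); enqueue []
  #5 pop 0: in=[-4,3] → [-6,2] (was [-1,2]); enqueue [3]
  #6 pop 3: in=[-6,2] → [-6,2] (was [-5,2]); enqueue []

Fixpoint:
  val[0] = [-6,2]
  val[1] = [-4,3]
  val[2] = [-4,3]
  val[3] = [-6,2]

6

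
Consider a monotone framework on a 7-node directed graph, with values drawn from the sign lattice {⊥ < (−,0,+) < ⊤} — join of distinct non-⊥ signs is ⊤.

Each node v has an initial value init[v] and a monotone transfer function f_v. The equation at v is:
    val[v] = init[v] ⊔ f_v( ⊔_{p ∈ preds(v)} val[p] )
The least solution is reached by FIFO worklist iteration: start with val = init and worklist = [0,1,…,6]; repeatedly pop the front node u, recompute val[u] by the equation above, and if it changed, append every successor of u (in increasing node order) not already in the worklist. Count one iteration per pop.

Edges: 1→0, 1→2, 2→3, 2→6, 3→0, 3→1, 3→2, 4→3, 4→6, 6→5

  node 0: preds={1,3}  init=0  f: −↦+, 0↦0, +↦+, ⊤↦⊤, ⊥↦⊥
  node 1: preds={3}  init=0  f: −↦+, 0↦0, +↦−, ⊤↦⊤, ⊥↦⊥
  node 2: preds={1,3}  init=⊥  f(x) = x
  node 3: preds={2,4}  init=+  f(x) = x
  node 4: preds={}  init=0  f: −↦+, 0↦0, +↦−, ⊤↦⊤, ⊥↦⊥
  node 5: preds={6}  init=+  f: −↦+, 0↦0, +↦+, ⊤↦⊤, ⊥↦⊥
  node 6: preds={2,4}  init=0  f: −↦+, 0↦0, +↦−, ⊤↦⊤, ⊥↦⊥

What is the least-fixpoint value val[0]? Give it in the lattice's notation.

⊤

Worklist (11 pops):
  #1 pop 0: in=⊤ → ⊤ (was 0); enqueue []
  #2 pop 1: in=+ → ⊤ (was 0); enqueue [0]
  #3 pop 2: in=⊤ → ⊤ (was ⊥); enqueue []
  #4 pop 3: in=⊤ → ⊤ (was +); enqueue [1,2]
  #5 pop 4: in=⊥ → 0 (no change)
  #6 pop 5: in=0 → ⊤ (was +); enqueue []
  #7 pop 6: in=⊤ → ⊤ (was 0); enqueue [5]
  #8 pop 0: in=⊤ → ⊤ (no change)
  #9 pop 1: in=⊤ → ⊤ (no change)
  #10 pop 2: in=⊤ → ⊤ (no change)
  #11 pop 5: in=⊤ → ⊤ (no change)

Fixpoint:
  val[0] = ⊤
  val[1] = ⊤
  val[2] = ⊤
  val[3] = ⊤
  val[4] = 0
  val[5] = ⊤
  val[6] = ⊤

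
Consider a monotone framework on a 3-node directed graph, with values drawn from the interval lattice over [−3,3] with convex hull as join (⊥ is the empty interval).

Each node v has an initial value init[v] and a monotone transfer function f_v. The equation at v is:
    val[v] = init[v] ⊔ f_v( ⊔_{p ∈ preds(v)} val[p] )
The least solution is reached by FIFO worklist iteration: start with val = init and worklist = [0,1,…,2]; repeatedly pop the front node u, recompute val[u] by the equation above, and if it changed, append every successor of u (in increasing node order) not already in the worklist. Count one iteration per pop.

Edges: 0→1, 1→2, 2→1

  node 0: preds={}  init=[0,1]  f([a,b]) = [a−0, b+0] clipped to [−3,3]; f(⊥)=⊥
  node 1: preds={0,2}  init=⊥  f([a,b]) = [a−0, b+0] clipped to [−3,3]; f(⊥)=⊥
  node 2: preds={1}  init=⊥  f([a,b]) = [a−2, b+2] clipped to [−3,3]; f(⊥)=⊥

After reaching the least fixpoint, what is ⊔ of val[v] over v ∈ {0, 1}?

Trace (7 dequeues):
  [1] u=0 | in ⊥ | out [0,1] | ==
  [2] u=1 | in [0,1] | out [0,1] | prev ⊥ | push {}
  [3] u=2 | in [0,1] | out [-2,3] | prev ⊥ | push {1}
  [4] u=1 | in [-2,3] | out [-2,3] | prev [0,1] | push {2}
  [5] u=2 | in [-2,3] | out [-3,3] | prev [-2,3] | push {1}
  [6] u=1 | in [-3,3] | out [-3,3] | prev [-2,3] | push {2}
  [7] u=2 | in [-3,3] | out [-3,3] | ==

Converged values:
  [0] [0,1]
  [1] [-3,3]
  [2] [-3,3]

[-3,3]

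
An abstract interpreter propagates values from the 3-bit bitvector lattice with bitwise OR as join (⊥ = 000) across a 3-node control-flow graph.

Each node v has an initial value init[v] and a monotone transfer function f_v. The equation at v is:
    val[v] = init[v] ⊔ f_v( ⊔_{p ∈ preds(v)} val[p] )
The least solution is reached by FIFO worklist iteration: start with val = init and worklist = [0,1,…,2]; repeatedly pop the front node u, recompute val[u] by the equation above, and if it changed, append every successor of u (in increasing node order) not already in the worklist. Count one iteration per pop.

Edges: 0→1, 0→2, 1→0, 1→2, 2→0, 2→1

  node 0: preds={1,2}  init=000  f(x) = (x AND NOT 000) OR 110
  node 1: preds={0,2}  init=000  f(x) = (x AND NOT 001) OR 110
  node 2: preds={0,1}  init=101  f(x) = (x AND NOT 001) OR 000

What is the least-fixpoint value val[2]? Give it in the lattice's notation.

111

Iteration log — 5 steps:
  step 1. node 0  ⊔preds=101  new=111  old=000  +wl: 
  step 2. node 1  ⊔preds=111  new=110  old=000  +wl: 0
  step 3. node 2  ⊔preds=111  new=111  old=101  +wl: 1
  step 4. node 0  ⊔preds=111  new=111  stable
  step 5. node 1  ⊔preds=111  new=110  stable

Least fixpoint reached:
  node 0: 111
  node 1: 110
  node 2: 111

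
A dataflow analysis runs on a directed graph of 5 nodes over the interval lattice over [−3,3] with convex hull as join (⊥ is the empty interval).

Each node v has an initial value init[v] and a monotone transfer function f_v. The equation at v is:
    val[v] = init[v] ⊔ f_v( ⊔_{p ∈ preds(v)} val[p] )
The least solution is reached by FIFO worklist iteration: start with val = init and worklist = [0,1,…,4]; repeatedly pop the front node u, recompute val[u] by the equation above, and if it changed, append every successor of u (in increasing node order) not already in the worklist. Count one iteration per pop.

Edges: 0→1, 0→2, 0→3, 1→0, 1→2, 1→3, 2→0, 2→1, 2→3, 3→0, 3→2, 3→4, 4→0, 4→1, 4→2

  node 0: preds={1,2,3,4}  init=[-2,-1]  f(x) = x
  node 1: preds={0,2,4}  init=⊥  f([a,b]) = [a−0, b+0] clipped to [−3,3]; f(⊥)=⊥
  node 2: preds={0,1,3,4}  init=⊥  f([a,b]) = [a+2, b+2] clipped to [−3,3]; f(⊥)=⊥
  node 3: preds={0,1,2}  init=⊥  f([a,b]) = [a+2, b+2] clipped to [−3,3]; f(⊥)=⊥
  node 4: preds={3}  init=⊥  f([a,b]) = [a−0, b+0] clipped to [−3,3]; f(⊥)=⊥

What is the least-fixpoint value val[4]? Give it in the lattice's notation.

Trace (11 dequeues):
  [1] u=0 | in ⊥ | out [-2,-1] | ==
  [2] u=1 | in [-2,-1] | out [-2,-1] | prev ⊥ | push {0}
  [3] u=2 | in [-2,-1] | out [0,1] | prev ⊥ | push {1}
  [4] u=3 | in [-2,1] | out [0,3] | prev ⊥ | push {2}
  [5] u=4 | in [0,3] | out [0,3] | prev ⊥ | push {}
  [6] u=0 | in [-2,3] | out [-2,3] | prev [-2,-1] | push {3}
  [7] u=1 | in [-2,3] | out [-2,3] | prev [-2,-1] | push {0}
  [8] u=2 | in [-2,3] | out [0,3] | prev [0,1] | push {1}
  [9] u=3 | in [-2,3] | out [0,3] | ==
  [10] u=0 | in [-2,3] | out [-2,3] | ==
  [11] u=1 | in [-2,3] | out [-2,3] | ==

Converged values:
  [0] [-2,3]
  [1] [-2,3]
  [2] [0,3]
  [3] [0,3]
  [4] [0,3]

[0,3]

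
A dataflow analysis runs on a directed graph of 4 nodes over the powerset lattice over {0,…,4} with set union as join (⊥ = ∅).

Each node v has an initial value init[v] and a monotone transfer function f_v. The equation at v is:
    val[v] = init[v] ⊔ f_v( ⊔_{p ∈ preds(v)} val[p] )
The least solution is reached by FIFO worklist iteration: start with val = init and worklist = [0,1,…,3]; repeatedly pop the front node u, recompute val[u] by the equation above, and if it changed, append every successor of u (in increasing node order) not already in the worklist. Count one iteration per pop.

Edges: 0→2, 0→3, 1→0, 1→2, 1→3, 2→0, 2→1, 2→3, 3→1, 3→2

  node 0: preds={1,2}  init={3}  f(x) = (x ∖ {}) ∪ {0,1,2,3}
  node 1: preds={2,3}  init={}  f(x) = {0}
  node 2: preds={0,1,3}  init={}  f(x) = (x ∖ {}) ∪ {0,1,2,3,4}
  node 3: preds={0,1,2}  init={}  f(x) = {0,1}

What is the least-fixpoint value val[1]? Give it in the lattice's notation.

{0}

Iteration log — 8 steps:
  step 1. node 0  ⊔preds={}  new={0,1,2,3}  old={3}  +wl: 
  step 2. node 1  ⊔preds={}  new={0}  old={}  +wl: 0
  step 3. node 2  ⊔preds={0,1,2,3}  new={0,1,2,3,4}  old={}  +wl: 1
  step 4. node 3  ⊔preds={0,1,2,3,4}  new={0,1}  old={}  +wl: 2
  step 5. node 0  ⊔preds={0,1,2,3,4}  new={0,1,2,3,4}  old={0,1,2,3}  +wl: 3
  step 6. node 1  ⊔preds={0,1,2,3,4}  new={0}  stable
  step 7. node 2  ⊔preds={0,1,2,3,4}  new={0,1,2,3,4}  stable
  step 8. node 3  ⊔preds={0,1,2,3,4}  new={0,1}  stable

Least fixpoint reached:
  node 0: {0,1,2,3,4}
  node 1: {0}
  node 2: {0,1,2,3,4}
  node 3: {0,1}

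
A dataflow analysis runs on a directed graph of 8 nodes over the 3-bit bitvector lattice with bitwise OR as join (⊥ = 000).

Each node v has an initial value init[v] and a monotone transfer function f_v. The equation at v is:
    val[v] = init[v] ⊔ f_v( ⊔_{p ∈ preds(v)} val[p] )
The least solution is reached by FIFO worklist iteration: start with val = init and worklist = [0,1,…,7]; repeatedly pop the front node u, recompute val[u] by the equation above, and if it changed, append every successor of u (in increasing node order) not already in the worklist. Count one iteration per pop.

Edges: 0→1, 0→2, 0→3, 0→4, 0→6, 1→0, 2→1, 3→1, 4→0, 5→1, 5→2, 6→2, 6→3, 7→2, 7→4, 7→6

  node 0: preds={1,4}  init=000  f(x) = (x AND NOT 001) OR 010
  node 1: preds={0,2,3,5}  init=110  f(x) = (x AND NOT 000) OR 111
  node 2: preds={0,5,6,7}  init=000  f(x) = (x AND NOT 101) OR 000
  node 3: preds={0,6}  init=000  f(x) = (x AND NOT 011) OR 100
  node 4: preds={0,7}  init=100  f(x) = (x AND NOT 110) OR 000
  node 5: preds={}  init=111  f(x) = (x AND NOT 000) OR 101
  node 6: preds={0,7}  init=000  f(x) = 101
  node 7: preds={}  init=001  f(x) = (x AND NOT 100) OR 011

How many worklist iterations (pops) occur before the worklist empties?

14

Worklist (14 pops):
  #1 pop 0: in=110 → 110 (was 000); enqueue []
  #2 pop 1: in=111 → 111 (was 110); enqueue [0]
  #3 pop 2: in=111 → 010 (was 000); enqueue [1]
  #4 pop 3: in=110 → 100 (was 000); enqueue []
  #5 pop 4: in=111 → 101 (was 100); enqueue []
  #6 pop 5: in=000 → 111 (no change)
  #7 pop 6: in=111 → 101 (was 000); enqueue [2,3]
  #8 pop 7: in=000 → 011 (was 001); enqueue [4,6]
  #9 pop 0: in=111 → 110 (no change)
  #10 pop 1: in=111 → 111 (no change)
  #11 pop 2: in=111 → 010 (no change)
  #12 pop 3: in=111 → 100 (no change)
  #13 pop 4: in=111 → 101 (no change)
  #14 pop 6: in=111 → 101 (no change)

Fixpoint:
  val[0] = 110
  val[1] = 111
  val[2] = 010
  val[3] = 100
  val[4] = 101
  val[5] = 111
  val[6] = 101
  val[7] = 011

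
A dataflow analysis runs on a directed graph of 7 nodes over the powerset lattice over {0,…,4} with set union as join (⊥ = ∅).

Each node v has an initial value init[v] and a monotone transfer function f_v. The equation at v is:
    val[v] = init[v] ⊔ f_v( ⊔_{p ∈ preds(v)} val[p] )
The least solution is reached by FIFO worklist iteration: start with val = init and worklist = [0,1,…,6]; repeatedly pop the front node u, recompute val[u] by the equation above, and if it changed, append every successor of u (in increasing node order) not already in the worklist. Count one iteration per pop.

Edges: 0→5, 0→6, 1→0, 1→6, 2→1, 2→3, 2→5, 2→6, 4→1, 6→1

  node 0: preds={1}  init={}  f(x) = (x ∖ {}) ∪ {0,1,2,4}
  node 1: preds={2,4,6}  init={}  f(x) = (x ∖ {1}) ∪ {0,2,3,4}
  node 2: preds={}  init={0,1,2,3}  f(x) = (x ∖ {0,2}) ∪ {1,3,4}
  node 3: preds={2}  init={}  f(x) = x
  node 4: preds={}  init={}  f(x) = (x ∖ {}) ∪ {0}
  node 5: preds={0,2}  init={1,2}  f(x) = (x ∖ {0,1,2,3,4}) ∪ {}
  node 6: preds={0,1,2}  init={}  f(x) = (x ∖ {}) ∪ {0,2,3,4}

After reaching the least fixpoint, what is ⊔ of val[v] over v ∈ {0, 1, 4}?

{0,1,2,3,4}

Iteration log — 11 steps:
  step 1. node 0  ⊔preds={}  new={0,1,2,4}  old={}  +wl: 
  step 2. node 1  ⊔preds={0,1,2,3}  new={0,2,3,4}  old={}  +wl: 0
  step 3. node 2  ⊔preds={}  new={0,1,2,3,4}  old={0,1,2,3}  +wl: 1
  step 4. node 3  ⊔preds={0,1,2,3,4}  new={0,1,2,3,4}  old={}  +wl: 
  step 5. node 4  ⊔preds={}  new={0}  old={}  +wl: 
  step 6. node 5  ⊔preds={0,1,2,3,4}  new={1,2}  stable
  step 7. node 6  ⊔preds={0,1,2,3,4}  new={0,1,2,3,4}  old={}  +wl: 
  step 8. node 0  ⊔preds={0,2,3,4}  new={0,1,2,3,4}  old={0,1,2,4}  +wl: 5,6
  step 9. node 1  ⊔preds={0,1,2,3,4}  new={0,2,3,4}  stable
  step 10. node 5  ⊔preds={0,1,2,3,4}  new={1,2}  stable
  step 11. node 6  ⊔preds={0,1,2,3,4}  new={0,1,2,3,4}  stable

Least fixpoint reached:
  node 0: {0,1,2,3,4}
  node 1: {0,2,3,4}
  node 2: {0,1,2,3,4}
  node 3: {0,1,2,3,4}
  node 4: {0}
  node 5: {1,2}
  node 6: {0,1,2,3,4}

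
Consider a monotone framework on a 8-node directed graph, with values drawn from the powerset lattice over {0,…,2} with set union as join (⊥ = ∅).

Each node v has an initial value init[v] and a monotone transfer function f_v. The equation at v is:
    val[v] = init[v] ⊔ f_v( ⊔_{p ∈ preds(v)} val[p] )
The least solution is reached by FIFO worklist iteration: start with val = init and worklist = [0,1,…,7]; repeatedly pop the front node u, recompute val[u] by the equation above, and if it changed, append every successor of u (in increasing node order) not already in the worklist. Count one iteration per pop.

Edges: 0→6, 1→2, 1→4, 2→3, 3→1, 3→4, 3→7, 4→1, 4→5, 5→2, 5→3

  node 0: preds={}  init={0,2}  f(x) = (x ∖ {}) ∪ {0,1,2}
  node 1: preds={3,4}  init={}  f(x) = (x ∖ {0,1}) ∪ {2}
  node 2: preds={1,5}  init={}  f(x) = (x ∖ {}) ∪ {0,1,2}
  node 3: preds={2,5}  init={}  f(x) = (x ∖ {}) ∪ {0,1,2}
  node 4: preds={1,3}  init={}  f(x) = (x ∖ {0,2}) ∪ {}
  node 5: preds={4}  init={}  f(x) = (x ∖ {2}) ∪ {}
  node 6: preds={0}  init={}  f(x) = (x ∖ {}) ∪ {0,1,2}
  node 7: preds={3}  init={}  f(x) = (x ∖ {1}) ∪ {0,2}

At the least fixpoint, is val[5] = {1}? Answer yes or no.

yes

Worklist (11 pops):
  #1 pop 0: in={} → {0,1,2} (was {0,2}); enqueue []
  #2 pop 1: in={} → {2} (was {}); enqueue []
  #3 pop 2: in={2} → {0,1,2} (was {}); enqueue []
  #4 pop 3: in={0,1,2} → {0,1,2} (was {}); enqueue [1]
  #5 pop 4: in={0,1,2} → {1} (was {}); enqueue []
  #6 pop 5: in={1} → {1} (was {}); enqueue [2,3]
  #7 pop 6: in={0,1,2} → {0,1,2} (was {}); enqueue []
  #8 pop 7: in={0,1,2} → {0,2} (was {}); enqueue []
  #9 pop 1: in={0,1,2} → {2} (no change)
  #10 pop 2: in={1,2} → {0,1,2} (no change)
  #11 pop 3: in={0,1,2} → {0,1,2} (no change)

Fixpoint:
  val[0] = {0,1,2}
  val[1] = {2}
  val[2] = {0,1,2}
  val[3] = {0,1,2}
  val[4] = {1}
  val[5] = {1}
  val[6] = {0,1,2}
  val[7] = {0,2}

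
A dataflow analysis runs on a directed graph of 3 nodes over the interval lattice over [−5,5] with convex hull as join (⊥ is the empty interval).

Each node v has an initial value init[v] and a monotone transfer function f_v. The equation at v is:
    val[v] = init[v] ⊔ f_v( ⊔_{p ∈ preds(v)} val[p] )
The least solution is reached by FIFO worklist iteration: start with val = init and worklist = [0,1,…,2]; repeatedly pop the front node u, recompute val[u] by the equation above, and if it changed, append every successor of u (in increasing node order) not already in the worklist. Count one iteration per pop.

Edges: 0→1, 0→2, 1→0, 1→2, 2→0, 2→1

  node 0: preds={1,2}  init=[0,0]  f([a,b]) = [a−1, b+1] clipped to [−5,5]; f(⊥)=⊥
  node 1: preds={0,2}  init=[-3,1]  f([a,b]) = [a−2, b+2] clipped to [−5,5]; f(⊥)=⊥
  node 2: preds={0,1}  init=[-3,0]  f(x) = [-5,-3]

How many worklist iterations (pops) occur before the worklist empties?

Worklist (7 pops):
  #1 pop 0: in=[-3,1] → [-4,2] (was [0,0]); enqueue []
  #2 pop 1: in=[-4,2] → [-5,4] (was [-3,1]); enqueue [0]
  #3 pop 2: in=[-5,4] → [-5,0] (was [-3,0]); enqueue [1]
  #4 pop 0: in=[-5,4] → [-5,5] (was [-4,2]); enqueue [2]
  #5 pop 1: in=[-5,5] → [-5,5] (was [-5,4]); enqueue [0]
  #6 pop 2: in=[-5,5] → [-5,0] (no change)
  #7 pop 0: in=[-5,5] → [-5,5] (no change)

Fixpoint:
  val[0] = [-5,5]
  val[1] = [-5,5]
  val[2] = [-5,0]

7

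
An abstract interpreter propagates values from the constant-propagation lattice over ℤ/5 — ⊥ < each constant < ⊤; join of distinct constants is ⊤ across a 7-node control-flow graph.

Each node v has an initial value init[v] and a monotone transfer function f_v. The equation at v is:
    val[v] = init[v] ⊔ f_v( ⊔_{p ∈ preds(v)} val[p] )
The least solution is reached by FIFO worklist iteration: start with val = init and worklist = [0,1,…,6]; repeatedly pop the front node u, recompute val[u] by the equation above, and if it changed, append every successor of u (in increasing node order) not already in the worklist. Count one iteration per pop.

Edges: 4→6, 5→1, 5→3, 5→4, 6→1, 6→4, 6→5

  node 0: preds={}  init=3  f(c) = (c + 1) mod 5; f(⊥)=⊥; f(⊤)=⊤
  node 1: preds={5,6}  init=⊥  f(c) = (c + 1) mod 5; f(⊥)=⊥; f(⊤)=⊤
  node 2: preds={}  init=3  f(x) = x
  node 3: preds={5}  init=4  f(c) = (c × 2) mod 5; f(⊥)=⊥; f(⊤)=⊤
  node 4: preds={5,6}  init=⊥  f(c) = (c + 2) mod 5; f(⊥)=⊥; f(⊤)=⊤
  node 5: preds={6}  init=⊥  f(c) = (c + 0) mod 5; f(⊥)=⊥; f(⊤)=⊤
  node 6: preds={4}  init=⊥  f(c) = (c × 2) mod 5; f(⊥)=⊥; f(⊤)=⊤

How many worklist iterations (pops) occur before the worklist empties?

Trace (7 dequeues):
  [1] u=0 | in ⊥ | out 3 | ==
  [2] u=1 | in ⊥ | out ⊥ | ==
  [3] u=2 | in ⊥ | out 3 | ==
  [4] u=3 | in ⊥ | out 4 | ==
  [5] u=4 | in ⊥ | out ⊥ | ==
  [6] u=5 | in ⊥ | out ⊥ | ==
  [7] u=6 | in ⊥ | out ⊥ | ==

Converged values:
  [0] 3
  [1] ⊥
  [2] 3
  [3] 4
  [4] ⊥
  [5] ⊥
  [6] ⊥

7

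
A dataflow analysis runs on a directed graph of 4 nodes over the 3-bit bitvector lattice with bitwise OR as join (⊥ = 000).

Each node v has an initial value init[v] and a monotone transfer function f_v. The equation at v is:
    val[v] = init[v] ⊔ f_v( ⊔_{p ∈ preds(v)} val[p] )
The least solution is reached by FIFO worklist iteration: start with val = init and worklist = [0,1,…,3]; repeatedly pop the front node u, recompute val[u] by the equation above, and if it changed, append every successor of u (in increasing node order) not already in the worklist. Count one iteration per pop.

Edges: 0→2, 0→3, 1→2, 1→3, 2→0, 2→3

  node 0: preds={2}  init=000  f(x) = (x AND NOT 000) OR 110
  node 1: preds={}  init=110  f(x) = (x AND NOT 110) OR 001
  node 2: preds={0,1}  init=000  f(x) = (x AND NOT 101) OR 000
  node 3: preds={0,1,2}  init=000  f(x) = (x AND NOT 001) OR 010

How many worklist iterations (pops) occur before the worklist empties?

Worklist (5 pops):
  #1 pop 0: in=000 → 110 (was 000); enqueue []
  #2 pop 1: in=000 → 111 (was 110); enqueue []
  #3 pop 2: in=111 → 010 (was 000); enqueue [0]
  #4 pop 3: in=111 → 110 (was 000); enqueue []
  #5 pop 0: in=010 → 110 (no change)

Fixpoint:
  val[0] = 110
  val[1] = 111
  val[2] = 010
  val[3] = 110

5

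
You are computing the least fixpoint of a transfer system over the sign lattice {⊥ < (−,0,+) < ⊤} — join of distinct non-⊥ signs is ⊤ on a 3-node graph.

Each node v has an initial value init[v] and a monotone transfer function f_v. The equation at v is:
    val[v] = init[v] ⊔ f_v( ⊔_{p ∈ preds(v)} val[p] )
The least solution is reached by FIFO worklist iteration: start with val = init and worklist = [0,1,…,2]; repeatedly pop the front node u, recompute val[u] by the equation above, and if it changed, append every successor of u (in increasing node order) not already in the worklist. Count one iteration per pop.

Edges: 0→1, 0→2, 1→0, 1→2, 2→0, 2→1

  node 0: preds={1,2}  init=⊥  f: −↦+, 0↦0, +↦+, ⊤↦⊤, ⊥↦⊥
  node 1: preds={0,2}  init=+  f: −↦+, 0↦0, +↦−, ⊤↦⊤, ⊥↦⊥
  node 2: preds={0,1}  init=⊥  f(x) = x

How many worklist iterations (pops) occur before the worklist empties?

Worklist (6 pops):
  #1 pop 0: in=+ → + (was ⊥); enqueue []
  #2 pop 1: in=+ → ⊤ (was +); enqueue [0]
  #3 pop 2: in=⊤ → ⊤ (was ⊥); enqueue [1]
  #4 pop 0: in=⊤ → ⊤ (was +); enqueue [2]
  #5 pop 1: in=⊤ → ⊤ (no change)
  #6 pop 2: in=⊤ → ⊤ (no change)

Fixpoint:
  val[0] = ⊤
  val[1] = ⊤
  val[2] = ⊤

6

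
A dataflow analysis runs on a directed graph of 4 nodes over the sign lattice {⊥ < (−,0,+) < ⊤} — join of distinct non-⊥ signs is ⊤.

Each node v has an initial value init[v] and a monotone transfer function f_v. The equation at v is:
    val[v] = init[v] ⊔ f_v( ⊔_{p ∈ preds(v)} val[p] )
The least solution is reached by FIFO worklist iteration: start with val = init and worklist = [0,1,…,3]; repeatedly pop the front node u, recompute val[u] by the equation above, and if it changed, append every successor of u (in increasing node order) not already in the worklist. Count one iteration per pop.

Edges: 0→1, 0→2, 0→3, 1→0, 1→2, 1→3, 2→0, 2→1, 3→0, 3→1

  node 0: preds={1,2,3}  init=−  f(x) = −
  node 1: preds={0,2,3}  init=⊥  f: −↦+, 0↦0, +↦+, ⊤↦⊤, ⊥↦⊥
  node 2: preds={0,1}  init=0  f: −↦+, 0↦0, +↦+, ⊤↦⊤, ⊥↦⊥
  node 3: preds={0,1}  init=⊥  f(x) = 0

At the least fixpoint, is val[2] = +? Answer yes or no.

Iteration log — 6 steps:
  step 1. node 0  ⊔preds=0  new=−  stable
  step 2. node 1  ⊔preds=⊤  new=⊤  old=⊥  +wl: 0
  step 3. node 2  ⊔preds=⊤  new=⊤  old=0  +wl: 1
  step 4. node 3  ⊔preds=⊤  new=0  old=⊥  +wl: 
  step 5. node 0  ⊔preds=⊤  new=−  stable
  step 6. node 1  ⊔preds=⊤  new=⊤  stable

Least fixpoint reached:
  node 0: −
  node 1: ⊤
  node 2: ⊤
  node 3: 0

no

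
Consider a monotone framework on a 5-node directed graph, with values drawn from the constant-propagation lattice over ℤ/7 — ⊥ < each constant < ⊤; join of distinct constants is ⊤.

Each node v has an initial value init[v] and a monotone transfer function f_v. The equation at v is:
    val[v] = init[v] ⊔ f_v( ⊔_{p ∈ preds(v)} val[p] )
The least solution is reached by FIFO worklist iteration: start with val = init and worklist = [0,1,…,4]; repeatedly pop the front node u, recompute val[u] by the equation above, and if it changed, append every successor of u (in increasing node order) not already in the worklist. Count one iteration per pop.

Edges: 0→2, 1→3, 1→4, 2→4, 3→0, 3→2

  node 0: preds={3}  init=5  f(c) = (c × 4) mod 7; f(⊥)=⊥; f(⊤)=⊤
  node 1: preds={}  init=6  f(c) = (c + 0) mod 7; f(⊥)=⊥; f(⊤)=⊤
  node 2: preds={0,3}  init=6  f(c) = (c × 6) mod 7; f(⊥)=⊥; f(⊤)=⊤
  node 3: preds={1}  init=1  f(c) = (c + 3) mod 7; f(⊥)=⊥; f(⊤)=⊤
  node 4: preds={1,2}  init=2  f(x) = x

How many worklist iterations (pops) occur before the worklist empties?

Iteration log — 7 steps:
  step 1. node 0  ⊔preds=1  new=⊤  old=5  +wl: 
  step 2. node 1  ⊔preds=⊥  new=6  stable
  step 3. node 2  ⊔preds=⊤  new=⊤  old=6  +wl: 
  step 4. node 3  ⊔preds=6  new=⊤  old=1  +wl: 0,2
  step 5. node 4  ⊔preds=⊤  new=⊤  old=2  +wl: 
  step 6. node 0  ⊔preds=⊤  new=⊤  stable
  step 7. node 2  ⊔preds=⊤  new=⊤  stable

Least fixpoint reached:
  node 0: ⊤
  node 1: 6
  node 2: ⊤
  node 3: ⊤
  node 4: ⊤

7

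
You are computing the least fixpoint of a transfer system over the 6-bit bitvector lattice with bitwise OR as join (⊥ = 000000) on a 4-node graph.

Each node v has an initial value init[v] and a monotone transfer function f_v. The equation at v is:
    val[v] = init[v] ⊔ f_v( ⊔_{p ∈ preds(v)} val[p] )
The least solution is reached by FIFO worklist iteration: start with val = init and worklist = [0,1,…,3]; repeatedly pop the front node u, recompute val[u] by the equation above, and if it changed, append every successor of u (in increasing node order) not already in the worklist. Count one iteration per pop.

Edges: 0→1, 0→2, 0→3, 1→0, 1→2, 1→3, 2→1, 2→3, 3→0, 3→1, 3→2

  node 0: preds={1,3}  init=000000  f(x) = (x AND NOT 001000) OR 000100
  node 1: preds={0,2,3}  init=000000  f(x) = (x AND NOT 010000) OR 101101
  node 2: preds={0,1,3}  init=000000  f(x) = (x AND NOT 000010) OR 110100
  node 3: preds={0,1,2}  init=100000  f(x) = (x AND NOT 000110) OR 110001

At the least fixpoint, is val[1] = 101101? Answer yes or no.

Worklist (8 pops):
  #1 pop 0: in=100000 → 100100 (was 000000); enqueue []
  #2 pop 1: in=100100 → 101101 (was 000000); enqueue [0]
  #3 pop 2: in=101101 → 111101 (was 000000); enqueue [1]
  #4 pop 3: in=111101 → 111001 (was 100000); enqueue [2]
  #5 pop 0: in=111101 → 110101 (was 100100); enqueue [3]
  #6 pop 1: in=111101 → 101101 (no change)
  #7 pop 2: in=111101 → 111101 (no change)
  #8 pop 3: in=111101 → 111001 (no change)

Fixpoint:
  val[0] = 110101
  val[1] = 101101
  val[2] = 111101
  val[3] = 111001

yes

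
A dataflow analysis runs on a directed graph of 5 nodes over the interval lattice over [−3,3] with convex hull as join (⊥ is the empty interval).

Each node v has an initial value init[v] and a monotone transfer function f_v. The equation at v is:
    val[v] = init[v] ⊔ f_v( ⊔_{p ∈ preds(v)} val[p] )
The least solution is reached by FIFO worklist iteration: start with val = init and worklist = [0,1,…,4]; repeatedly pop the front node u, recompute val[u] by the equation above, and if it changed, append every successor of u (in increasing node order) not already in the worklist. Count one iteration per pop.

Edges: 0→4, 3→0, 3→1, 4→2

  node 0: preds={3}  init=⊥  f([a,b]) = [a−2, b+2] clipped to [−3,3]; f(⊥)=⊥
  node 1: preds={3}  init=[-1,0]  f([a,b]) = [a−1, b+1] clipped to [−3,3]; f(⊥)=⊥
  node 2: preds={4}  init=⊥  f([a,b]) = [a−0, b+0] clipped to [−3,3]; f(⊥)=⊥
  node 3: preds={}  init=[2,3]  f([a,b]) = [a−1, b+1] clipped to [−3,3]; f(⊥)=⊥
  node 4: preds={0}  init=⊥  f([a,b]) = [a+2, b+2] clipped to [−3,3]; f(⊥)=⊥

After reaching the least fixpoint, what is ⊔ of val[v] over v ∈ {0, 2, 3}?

[0,3]

Trace (6 dequeues):
  [1] u=0 | in [2,3] | out [0,3] | prev ⊥ | push {}
  [2] u=1 | in [2,3] | out [-1,3] | prev [-1,0] | push {}
  [3] u=2 | in ⊥ | out ⊥ | ==
  [4] u=3 | in ⊥ | out [2,3] | ==
  [5] u=4 | in [0,3] | out [2,3] | prev ⊥ | push {2}
  [6] u=2 | in [2,3] | out [2,3] | prev ⊥ | push {}

Converged values:
  [0] [0,3]
  [1] [-1,3]
  [2] [2,3]
  [3] [2,3]
  [4] [2,3]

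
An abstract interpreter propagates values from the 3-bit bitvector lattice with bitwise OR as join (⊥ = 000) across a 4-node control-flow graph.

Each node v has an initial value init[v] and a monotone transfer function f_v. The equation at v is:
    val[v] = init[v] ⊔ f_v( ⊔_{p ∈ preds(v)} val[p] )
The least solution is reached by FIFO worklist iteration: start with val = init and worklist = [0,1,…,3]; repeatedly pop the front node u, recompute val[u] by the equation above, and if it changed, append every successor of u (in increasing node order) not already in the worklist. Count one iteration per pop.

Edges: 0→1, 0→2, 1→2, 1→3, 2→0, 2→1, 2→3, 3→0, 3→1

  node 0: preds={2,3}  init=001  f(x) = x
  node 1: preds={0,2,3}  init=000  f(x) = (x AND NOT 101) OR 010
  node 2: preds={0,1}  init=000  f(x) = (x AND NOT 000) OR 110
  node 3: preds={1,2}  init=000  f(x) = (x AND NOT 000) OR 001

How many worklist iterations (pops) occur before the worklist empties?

7

Trace (7 dequeues):
  [1] u=0 | in 000 | out 001 | ==
  [2] u=1 | in 001 | out 010 | prev 000 | push {}
  [3] u=2 | in 011 | out 111 | prev 000 | push {0,1}
  [4] u=3 | in 111 | out 111 | prev 000 | push {}
  [5] u=0 | in 111 | out 111 | prev 001 | push {2}
  [6] u=1 | in 111 | out 010 | ==
  [7] u=2 | in 111 | out 111 | ==

Converged values:
  [0] 111
  [1] 010
  [2] 111
  [3] 111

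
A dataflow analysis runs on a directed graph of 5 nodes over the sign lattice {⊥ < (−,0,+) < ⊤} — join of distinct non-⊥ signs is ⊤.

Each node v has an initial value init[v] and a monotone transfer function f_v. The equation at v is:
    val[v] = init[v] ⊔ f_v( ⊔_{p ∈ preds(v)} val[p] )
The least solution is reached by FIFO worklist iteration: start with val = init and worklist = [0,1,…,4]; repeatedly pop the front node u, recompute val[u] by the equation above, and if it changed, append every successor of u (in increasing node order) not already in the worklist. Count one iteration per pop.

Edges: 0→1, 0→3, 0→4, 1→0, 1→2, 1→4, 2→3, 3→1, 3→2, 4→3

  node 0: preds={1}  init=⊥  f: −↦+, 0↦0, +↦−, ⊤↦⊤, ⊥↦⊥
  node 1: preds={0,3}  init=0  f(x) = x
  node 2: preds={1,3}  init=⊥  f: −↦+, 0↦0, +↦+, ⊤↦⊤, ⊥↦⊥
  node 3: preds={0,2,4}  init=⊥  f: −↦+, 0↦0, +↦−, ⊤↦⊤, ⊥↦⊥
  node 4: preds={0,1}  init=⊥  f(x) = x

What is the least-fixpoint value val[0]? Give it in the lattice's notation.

0

Iteration log — 8 steps:
  step 1. node 0  ⊔preds=0  new=0  old=⊥  +wl: 
  step 2. node 1  ⊔preds=0  new=0  stable
  step 3. node 2  ⊔preds=0  new=0  old=⊥  +wl: 
  step 4. node 3  ⊔preds=0  new=0  old=⊥  +wl: 1,2
  step 5. node 4  ⊔preds=0  new=0  old=⊥  +wl: 3
  step 6. node 1  ⊔preds=0  new=0  stable
  step 7. node 2  ⊔preds=0  new=0  stable
  step 8. node 3  ⊔preds=0  new=0  stable

Least fixpoint reached:
  node 0: 0
  node 1: 0
  node 2: 0
  node 3: 0
  node 4: 0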